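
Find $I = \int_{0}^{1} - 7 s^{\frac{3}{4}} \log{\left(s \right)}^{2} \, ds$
$- \frac{128}{49}$

Start from the elementary integral
$$J(a) = \int_{0}^{1} - 7 s^{a} \, ds = - \frac{7}{a + 1}.$$

Differentiating under the integral sign brings down a factor of $\ln s$:
$$\frac{dJ}{da} = \int_{0}^{1} - 7 s^{a} \log{\left(s \right)} \, ds = \frac{7}{\left(a + 1\right)^{2}}.$$

Repeating twice in total — each differentiation brings down another $\ln s$ — gives
$$\frac{d^{2}J}{da^{2}} = \int_{0}^{1} - 7 s^{a} \log{\left(s \right)}^{2} \, ds = - \frac{14}{\left(a + 1\right)^{3}},$$
and the integrand here is exactly the target integrand, so $I = - \frac{14}{\left(a + 1\right)^{3}}$.

Setting $a = \frac{3}{4}$:
$$I = - \frac{128}{49}.$$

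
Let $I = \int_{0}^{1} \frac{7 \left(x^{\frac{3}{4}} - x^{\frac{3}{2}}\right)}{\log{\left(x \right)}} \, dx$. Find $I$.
$\log{\left(\frac{823543}{10000000} \right)}$

Replace the exponent $\frac{3}{4}$ by a parameter $a$: let $I(a) = \int_{0}^{1} \frac{7 \left(- x^{\frac{3}{2}} + x^{a}\right)}{\log{\left(x \right)}} \, dx$.

Since $\dfrac{\partial}{\partial a}\,x^{a} = x^{a} \ln x$, the $\ln x$ in the denominator cancels and
$$\frac{dI}{da} = \int_{0}^{1} 7 x^{a} \, dx = 7 \left[\frac{x^{a+1}}{a+1}\right]_0^1 = \frac{7}{a + 1}.$$

Integrating with respect to $a$ gives $I(a) = \log{\left(\frac{128 \left(a + 1\right)^{7}}{78125} \right)} + C$.

At $a = \frac{3}{2}$ the integrand is identically $0$, so $I(\frac{3}{2}) = 0$. The closed form gives $0$, hence $C = 0$.

Setting $a = \frac{3}{4}$:
$$I = \log{\left(\frac{823543}{10000000} \right)}.$$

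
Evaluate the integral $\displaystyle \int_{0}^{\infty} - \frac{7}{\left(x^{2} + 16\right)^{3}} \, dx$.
$- \frac{21 \pi}{16384}$

Begin with the known result
$$J(a) = \int_{0}^{\infty} - \frac{7}{a^{2} + x^{2}} \, dx = - \frac{7 \pi}{2 a}.$$

Differentiating under the integral sign with respect to $a$,
$$\frac{dJ}{da} = \int_{0}^{\infty} \frac{14 a}{\left(a^{2} + x^{2}\right)^{2}} \, dx = \frac{7 \pi}{2 a^{2}},$$
so $\int_{0}^{\infty} - \frac{7}{\left(a^{2} + x^{2}\right)^{2}} \, dx = - \frac{7 \pi}{4 a^{3}}$.

Repeating — each differentiation of $1/(x^2+a^2)^j$ produces $-2ja/(x^2+a^2)^{j+1}$ — and dividing through by $-2ja$ at each step yields, after $2$ differentiations in total,
$$\int_{0}^{\infty} - \frac{7}{\left(a^{2} + x^{2}\right)^{3}} \, dx = - \frac{21 \pi}{16 a^{5}}.$$

Setting $a = 4$:
$$I = - \frac{21 \pi}{16384}.$$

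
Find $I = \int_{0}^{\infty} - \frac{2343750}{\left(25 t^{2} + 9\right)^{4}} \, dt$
$- \frac{390625 \pi}{11664}$

Start from the standard arctangent integral
$$J(a) = \int_{0}^{\infty} - \frac{6}{a^{2} + t^{2}} \, dt = - \frac{3 \pi}{a}.$$

Differentiating under the integral sign with respect to $a$,
$$\frac{dJ}{da} = \int_{0}^{\infty} \frac{12 a}{\left(a^{2} + t^{2}\right)^{2}} \, dt = \frac{3 \pi}{a^{2}},$$
so $\int_{0}^{\infty} - \frac{6}{\left(a^{2} + t^{2}\right)^{2}} \, dt = - \frac{3 \pi}{2 a^{3}}$.

Repeating — each differentiation of $1/(t^2+a^2)^j$ produces $-2ja/(t^2+a^2)^{j+1}$ — and dividing through by $-2ja$ at each step yields, after $3$ differentiations in total,
$$\int_{0}^{\infty} - \frac{6}{\left(a^{2} + t^{2}\right)^{4}} \, dt = - \frac{15 \pi}{16 a^{7}}.$$

Setting $a = \frac{3}{5}$:
$$I = - \frac{390625 \pi}{11664}.$$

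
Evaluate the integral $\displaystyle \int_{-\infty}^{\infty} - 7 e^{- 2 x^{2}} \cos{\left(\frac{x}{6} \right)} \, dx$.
$- \frac{7 \sqrt{2} \sqrt{\pi}}{2 e^{\frac{1}{288}}}$

Let $b$ denote the cosine frequency and define $I(b) = \int_{-\infty}^{\infty} - 7 e^{- 2 x^{2}} \cos{\left(b x \right)} \, dx$.

Differentiating under the integral sign,
$$I'(b) = \int_{-\infty}^{\infty} 7 x e^{- 2 x^{2}} \sin{\left(b x \right)} \, dx.$$

Integrate $\int_{-\infty}^{\infty} x \sin(b x)\, e^{- 2 x^{2}}\, dx$ by parts with $u = \sin(b x)$ and $dv = x\, e^{- 2 x^{2}}\, dx$, giving $v = - \frac{e^{- 2 x^{2}}}{4}$. The boundary term vanishes and
$$\int_{-\infty}^{\infty} x \sin(b x)\, e^{- 2 x^{2}}\, dx = \frac{b}{4} \int_{-\infty}^{\infty} \cos(b x)\, e^{- 2 x^{2}}\, dx,$$
so $I'(b) = - \frac{b}{4}\, I(b)$.

This is a separable first-order ODE; solving with the initial condition $I(0) = \int_{-\infty}^{\infty} - 7 e^{- 2 x^{2}}\,dx = - \frac{7 \sqrt{2} \sqrt{\pi}}{2}$ gives
$$I(b) = - \frac{7 \sqrt{2} \sqrt{\pi} e^{- \frac{b^{2}}{8}}}{2}.$$

Setting $b = \frac{1}{6}$:
$$I = - \frac{7 \sqrt{2} \sqrt{\pi}}{2 e^{\frac{1}{288}}}.$$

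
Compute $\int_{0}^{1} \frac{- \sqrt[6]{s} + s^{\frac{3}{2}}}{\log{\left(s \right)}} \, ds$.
$\log{\left(\frac{15}{7} \right)}$

Introduce a parameter $a$ in the exponent: let $I(a) = \int_{0}^{1} \frac{- \sqrt[6]{s} + s^{a}}{\log{\left(s \right)}} \, ds$.

Since $\dfrac{\partial}{\partial a}\,s^{a} = s^{a} \ln s$, the $\ln s$ in the denominator cancels and
$$\frac{dI}{da} = \int_{0}^{1} s^{a} \, ds = \left[\frac{s^{a+1}}{a+1}\right]_0^1 = \frac{1}{a + 1}.$$

Integrating with respect to $a$ gives $I(a) = \log{\left(\frac{6 a}{7} + \frac{6}{7} \right)} + C$.

At $a = \frac{1}{6}$ the integrand is identically $0$, so $I(\frac{1}{6}) = 0$. The closed form gives $0$, hence $C = 0$.

Setting $a = \frac{3}{2}$:
$$I = \log{\left(\frac{15}{7} \right)}.$$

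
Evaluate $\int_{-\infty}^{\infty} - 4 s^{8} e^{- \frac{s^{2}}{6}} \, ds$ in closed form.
$- 34020 \sqrt{6} \sqrt{\pi}$

Consider the simpler parametrised integral
$$J(a) = \int_{-\infty}^{\infty} - 4 e^{- a s^{2}} \, ds = - \frac{4 \sqrt{\pi}}{\sqrt{a}}.$$

Differentiating under the integral sign brings down a factor of $(-s^2)$:
$$\frac{dJ}{da} = \int_{-\infty}^{\infty} 4 s^{2} e^{- a s^{2}} \, ds = \frac{2 \sqrt{\pi}}{a^{\frac{3}{2}}}.$$

Repeating $4$ times in total — each differentiation brings down another $(-s^2)$ — gives
$$\frac{d^{4}J}{da^{4}} = \int_{-\infty}^{\infty} - 4 s^{8} e^{- a s^{2}} \, ds = - \frac{105 \sqrt{\pi}}{4 a^{\frac{9}{2}}},$$
and the integrand here is exactly the target integrand, so $I = - \frac{105 \sqrt{\pi}}{4 a^{\frac{9}{2}}}$.

Setting $a = \frac{1}{6}$:
$$I = - 34020 \sqrt{6} \sqrt{\pi}.$$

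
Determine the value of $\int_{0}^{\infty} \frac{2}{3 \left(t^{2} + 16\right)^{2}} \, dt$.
$\frac{\pi}{384}$

Recall the elementary integral
$$J(a) = \int_{0}^{\infty} \frac{2}{3 \left(a^{2} + t^{2}\right)} \, dt = \frac{\pi}{3 a}.$$

Differentiating under the integral sign with respect to $a$,
$$\frac{dJ}{da} = \int_{0}^{\infty} - \frac{4 a}{3 \left(a^{2} + t^{2}\right)^{2}} \, dt = - \frac{\pi}{3 a^{2}},$$
so $\int_{0}^{\infty} \frac{2}{3 \left(a^{2} + t^{2}\right)^{2}} \, dt = \frac{\pi}{6 a^{3}}$.

Setting $a = 4$:
$$I = \frac{\pi}{384}.$$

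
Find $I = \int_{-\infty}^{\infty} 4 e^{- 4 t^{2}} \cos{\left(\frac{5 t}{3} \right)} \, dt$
$\frac{2 \sqrt{\pi}}{e^{\frac{25}{144}}}$

Let $b$ denote the cosine frequency and define $I(b) = \int_{-\infty}^{\infty} 4 e^{- 4 t^{2}} \cos{\left(b t \right)} \, dt$.

Differentiating under the integral sign,
$$I'(b) = \int_{-\infty}^{\infty} - 4 t e^{- 4 t^{2}} \sin{\left(b t \right)} \, dt.$$

Integrate $\int_{-\infty}^{\infty} t \sin(b t)\, e^{- 4 t^{2}}\, dt$ by parts with $u = \sin(b t)$ and $dv = t\, e^{- 4 t^{2}}\, dt$, giving $v = - \frac{e^{- 4 t^{2}}}{8}$. The boundary term vanishes and
$$\int_{-\infty}^{\infty} t \sin(b t)\, e^{- 4 t^{2}}\, dt = \frac{b}{8} \int_{-\infty}^{\infty} \cos(b t)\, e^{- 4 t^{2}}\, dt,$$
so $I'(b) = - \frac{b}{8}\, I(b)$.

This is a separable first-order ODE; solving with the initial condition $I(0) = \int_{-\infty}^{\infty} 4 e^{- 4 t^{2}}\,dt = 2 \sqrt{\pi}$ gives
$$I(b) = 2 \sqrt{\pi} e^{- \frac{b^{2}}{16}}.$$

Setting $b = \frac{5}{3}$:
$$I = \frac{2 \sqrt{\pi}}{e^{\frac{25}{144}}}.$$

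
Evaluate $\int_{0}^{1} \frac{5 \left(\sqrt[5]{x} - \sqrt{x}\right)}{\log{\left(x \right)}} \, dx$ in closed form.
$- \log{\left(\frac{3125}{1024} \right)}$

Replace the exponent $\frac{1}{2}$ by a parameter $a$: let $I(a) = \int_{0}^{1} \frac{5 \left(\sqrt[5]{x} - x^{a}\right)}{\log{\left(x \right)}} \, dx$.

Since $\dfrac{\partial}{\partial a}\,x^{a} = x^{a} \ln x$, the $\ln x$ in the denominator cancels and
$$\frac{dI}{da} = \int_{0}^{1} -5 x^{a} \, dx = -5 \left[\frac{x^{a+1}}{a+1}\right]_0^1 = - \frac{5}{a + 1}.$$

Integrating with respect to $a$ gives $I(a) = - \log{\left(\frac{3125 \left(a + 1\right)^{5}}{7776} \right)} + C$.

At $a = \frac{1}{5}$ the integrand is identically $0$, so $I(\frac{1}{5}) = 0$. The closed form gives $0$, hence $C = 0$.

Setting $a = \frac{1}{2}$:
$$I = - \log{\left(\frac{3125}{1024} \right)}.$$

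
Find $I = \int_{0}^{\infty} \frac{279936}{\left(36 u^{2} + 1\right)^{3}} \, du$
$8748 \pi$

Begin with the known result
$$J(a) = \int_{0}^{\infty} \frac{6}{a^{2} + u^{2}} \, du = \frac{3 \pi}{a}.$$

Differentiating under the integral sign with respect to $a$,
$$\frac{dJ}{da} = \int_{0}^{\infty} - \frac{12 a}{\left(a^{2} + u^{2}\right)^{2}} \, du = - \frac{3 \pi}{a^{2}},$$
so $\int_{0}^{\infty} \frac{6}{\left(a^{2} + u^{2}\right)^{2}} \, du = \frac{3 \pi}{2 a^{3}}$.

Repeating — each differentiation of $1/(u^2+a^2)^j$ produces $-2ja/(u^2+a^2)^{j+1}$ — and dividing through by $-2ja$ at each step yields, after $2$ differentiations in total,
$$\int_{0}^{\infty} \frac{6}{\left(a^{2} + u^{2}\right)^{3}} \, du = \frac{9 \pi}{8 a^{5}}.$$

Setting $a = \frac{1}{6}$:
$$I = 8748 \pi.$$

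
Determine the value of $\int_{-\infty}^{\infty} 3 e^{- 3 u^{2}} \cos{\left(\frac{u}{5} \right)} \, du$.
$\frac{\sqrt{3} \sqrt{\pi}}{e^{\frac{1}{300}}}$

Define $I(b) = \int_{-\infty}^{\infty} 3 e^{- 3 u^{2}} \cos{\left(b u \right)} \, du$.

Differentiating under the integral sign,
$$I'(b) = \int_{-\infty}^{\infty} - 3 u e^{- 3 u^{2}} \sin{\left(b u \right)} \, du.$$

Integrate $\int_{-\infty}^{\infty} u \sin(b u)\, e^{- 3 u^{2}}\, du$ by parts with $w = \sin(b u)$ and $dv = u\, e^{- 3 u^{2}}\, du$, giving $v = - \frac{e^{- 3 u^{2}}}{6}$. The boundary term vanishes and
$$\int_{-\infty}^{\infty} u \sin(b u)\, e^{- 3 u^{2}}\, du = \frac{b}{6} \int_{-\infty}^{\infty} \cos(b u)\, e^{- 3 u^{2}}\, du,$$
so $I'(b) = - \frac{b}{6}\, I(b)$.

This is a separable first-order ODE; solving with the initial condition $I(0) = \int_{-\infty}^{\infty} 3 e^{- 3 u^{2}}\,du = \sqrt{3} \sqrt{\pi}$ gives
$$I(b) = \sqrt{3} \sqrt{\pi} e^{- \frac{b^{2}}{12}}.$$

Setting $b = \frac{1}{5}$:
$$I = \frac{\sqrt{3} \sqrt{\pi}}{e^{\frac{1}{300}}}.$$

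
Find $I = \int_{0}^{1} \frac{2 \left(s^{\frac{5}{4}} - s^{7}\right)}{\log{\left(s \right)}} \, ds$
$\log{\left(\frac{81}{1024} \right)}$

Replace the exponent $\frac{5}{4}$ by a parameter $a$: let $I(a) = \int_{0}^{1} \frac{2 \left(- s^{7} + s^{a}\right)}{\log{\left(s \right)}} \, ds$.

Since $\dfrac{\partial}{\partial a}\,s^{a} = s^{a} \ln s$, the $\ln s$ in the denominator cancels and
$$\frac{dI}{da} = \int_{0}^{1} 2 s^{a} \, ds = 2 \left[\frac{s^{a+1}}{a+1}\right]_0^1 = \frac{2}{a + 1}.$$

Integrating with respect to $a$ gives $I(a) = \log{\left(\frac{\left(a + 1\right)^{2}}{64} \right)} + C$.

At $a = 7$ the integrand is identically $0$, so $I(7) = 0$. The closed form gives $0$, hence $C = 0$.

Setting $a = \frac{5}{4}$:
$$I = \log{\left(\frac{81}{1024} \right)}.$$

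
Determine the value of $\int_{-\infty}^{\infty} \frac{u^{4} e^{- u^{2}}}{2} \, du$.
$\frac{3 \sqrt{\pi}}{8}$

Start from the elementary integral
$$J(a) = \int_{-\infty}^{\infty} \frac{e^{- a u^{2}}}{2} \, du = \frac{\sqrt{\pi}}{2 \sqrt{a}}.$$

Differentiating under the integral sign brings down a factor of $(-u^2)$:
$$\frac{dJ}{da} = \int_{-\infty}^{\infty} - \frac{u^{2} e^{- a u^{2}}}{2} \, du = - \frac{\sqrt{\pi}}{4 a^{\frac{3}{2}}}.$$

Repeating twice in total — each differentiation brings down another $(-u^2)$ — gives
$$\frac{d^{2}J}{da^{2}} = \int_{-\infty}^{\infty} \frac{u^{4} e^{- a u^{2}}}{2} \, du = \frac{3 \sqrt{\pi}}{8 a^{\frac{5}{2}}},$$
and the integrand here is exactly the target integrand, so $I = \frac{3 \sqrt{\pi}}{8 a^{\frac{5}{2}}}$.

Setting $a = 1$:
$$I = \frac{3 \sqrt{\pi}}{8}.$$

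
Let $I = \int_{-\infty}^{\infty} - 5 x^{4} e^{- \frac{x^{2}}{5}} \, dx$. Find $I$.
$- \frac{375 \sqrt{5} \sqrt{\pi}}{4}$

Begin with the known integral
$$J(a) = \int_{-\infty}^{\infty} - 5 e^{- a x^{2}} \, dx = - \frac{5 \sqrt{\pi}}{\sqrt{a}}.$$

Differentiating under the integral sign brings down a factor of $(-x^2)$:
$$\frac{dJ}{da} = \int_{-\infty}^{\infty} 5 x^{2} e^{- a x^{2}} \, dx = \frac{5 \sqrt{\pi}}{2 a^{\frac{3}{2}}}.$$

Repeating twice in total — each differentiation brings down another $(-x^2)$ — gives
$$\frac{d^{2}J}{da^{2}} = \int_{-\infty}^{\infty} - 5 x^{4} e^{- a x^{2}} \, dx = - \frac{15 \sqrt{\pi}}{4 a^{\frac{5}{2}}},$$
and the integrand here is exactly the target integrand, so $I = - \frac{15 \sqrt{\pi}}{4 a^{\frac{5}{2}}}$.

Setting $a = \frac{1}{5}$:
$$I = - \frac{375 \sqrt{5} \sqrt{\pi}}{4}.$$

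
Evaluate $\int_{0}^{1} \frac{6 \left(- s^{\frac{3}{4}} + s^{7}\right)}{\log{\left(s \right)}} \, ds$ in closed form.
$- \log{\left(\frac{117649}{1073741824} \right)}$

Introduce a parameter $a$ in the exponent: let $I(a) = \int_{0}^{1} \frac{6 \left(s^{7} - s^{a}\right)}{\log{\left(s \right)}} \, ds$.

Since $\dfrac{\partial}{\partial a}\,s^{a} = s^{a} \ln s$, the $\ln s$ in the denominator cancels and
$$\frac{dI}{da} = \int_{0}^{1} -6 s^{a} \, ds = -6 \left[\frac{s^{a+1}}{a+1}\right]_0^1 = - \frac{6}{a + 1}.$$

Integrating with respect to $a$ gives $I(a) = - \log{\left(\frac{\left(a + 1\right)^{6}}{262144} \right)} + C$.

At $a = 7$ the integrand is identically $0$, so $I(7) = 0$. The closed form gives $0$, hence $C = 0$.

Setting $a = \frac{3}{4}$:
$$I = - \log{\left(\frac{117649}{1073741824} \right)}.$$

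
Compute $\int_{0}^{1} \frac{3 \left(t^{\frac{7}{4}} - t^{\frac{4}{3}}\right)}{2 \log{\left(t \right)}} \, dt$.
$- \log{\left(\frac{56 \sqrt{231}}{1089} \right)}$

Consider the one-parameter family: let $I(a) = \int_{0}^{1} \frac{3 \left(t^{\frac{7}{4}} - t^{a}\right)}{2 \log{\left(t \right)}} \, dt$.

Since $\dfrac{\partial}{\partial a}\,t^{a} = t^{a} \ln t$, the $\ln t$ in the denominator cancels and
$$\frac{dI}{da} = \int_{0}^{1} - \frac{3}{2} t^{a} \, dt = - \frac{3}{2} \left[\frac{t^{a+1}}{a+1}\right]_0^1 = - \frac{3}{2 a + 2}.$$

Integrating with respect to $a$ gives $I(a) = - \log{\left(\frac{8 \sqrt{11} \left(a + 1\right)^{\frac{3}{2}}}{121} \right)} + C$.

At $a = \frac{7}{4}$ the integrand is identically $0$, so $I(\frac{7}{4}) = 0$. The closed form gives $0$, hence $C = 0$.

Setting $a = \frac{4}{3}$:
$$I = - \log{\left(\frac{56 \sqrt{231}}{1089} \right)}.$$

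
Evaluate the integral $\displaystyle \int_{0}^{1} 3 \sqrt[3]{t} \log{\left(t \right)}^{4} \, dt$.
$\frac{2187}{128}$

Consider the simpler parametrised integral
$$J(a) = \int_{0}^{1} 3 t^{a} \, dt = \frac{3}{a + 1}.$$

Differentiating under the integral sign brings down a factor of $\ln t$:
$$\frac{dJ}{da} = \int_{0}^{1} 3 t^{a} \log{\left(t \right)} \, dt = - \frac{3}{\left(a + 1\right)^{2}}.$$

Repeating $4$ times in total — each differentiation brings down another $\ln t$ — gives
$$\frac{d^{4}J}{da^{4}} = \int_{0}^{1} 3 t^{a} \log{\left(t \right)}^{4} \, dt = \frac{72}{\left(a + 1\right)^{5}},$$
and the integrand here is exactly the target integrand, so $I = \frac{72}{\left(a + 1\right)^{5}}$.

Setting $a = \frac{1}{3}$:
$$I = \frac{2187}{128}.$$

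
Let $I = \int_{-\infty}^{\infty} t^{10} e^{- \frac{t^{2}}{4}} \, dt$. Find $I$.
$60480 \sqrt{\pi}$

Start from the elementary integral
$$J(a) = \int_{-\infty}^{\infty} e^{- a t^{2}} \, dt = \frac{\sqrt{\pi}}{\sqrt{a}}.$$

Differentiating under the integral sign brings down a factor of $(-t^2)$:
$$\frac{dJ}{da} = \int_{-\infty}^{\infty} - t^{2} e^{- a t^{2}} \, dt = - \frac{\sqrt{\pi}}{2 a^{\frac{3}{2}}}.$$

Repeating $5$ times in total — each differentiation brings down another $(-t^2)$ — gives
$$\frac{d^{5}J}{da^{5}} = \int_{-\infty}^{\infty} - t^{10} e^{- a t^{2}} \, dt = - \frac{945 \sqrt{\pi}}{32 a^{\frac{11}{2}}},$$
and the integrand here is $(-1)^{5}$ times the target integrand, so $I = (-1)^{5}\,\frac{d^{5}J}{da^{5}} = \frac{945 \sqrt{\pi}}{32 a^{\frac{11}{2}}}$.

Setting $a = \frac{1}{4}$:
$$I = 60480 \sqrt{\pi}.$$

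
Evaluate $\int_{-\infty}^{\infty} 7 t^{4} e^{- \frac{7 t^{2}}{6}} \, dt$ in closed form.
$\frac{27 \sqrt{42} \sqrt{\pi}}{49}$

Begin with the known integral
$$J(a) = \int_{-\infty}^{\infty} 7 e^{- a t^{2}} \, dt = \frac{7 \sqrt{\pi}}{\sqrt{a}}.$$

Differentiating under the integral sign brings down a factor of $(-t^2)$:
$$\frac{dJ}{da} = \int_{-\infty}^{\infty} - 7 t^{2} e^{- a t^{2}} \, dt = - \frac{7 \sqrt{\pi}}{2 a^{\frac{3}{2}}}.$$

Repeating twice in total — each differentiation brings down another $(-t^2)$ — gives
$$\frac{d^{2}J}{da^{2}} = \int_{-\infty}^{\infty} 7 t^{4} e^{- a t^{2}} \, dt = \frac{21 \sqrt{\pi}}{4 a^{\frac{5}{2}}},$$
and the integrand here is exactly the target integrand, so $I = \frac{21 \sqrt{\pi}}{4 a^{\frac{5}{2}}}$.

Setting $a = \frac{7}{6}$:
$$I = \frac{27 \sqrt{42} \sqrt{\pi}}{49}.$$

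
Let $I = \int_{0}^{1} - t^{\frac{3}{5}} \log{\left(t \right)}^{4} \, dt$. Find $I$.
$- \frac{9375}{4096}$

Begin with the known integral
$$J(a) = \int_{0}^{1} - t^{a} \, dt = - \frac{1}{a + 1}.$$

Differentiating under the integral sign brings down a factor of $\ln t$:
$$\frac{dJ}{da} = \int_{0}^{1} - t^{a} \log{\left(t \right)} \, dt = \frac{1}{\left(a + 1\right)^{2}}.$$

Repeating $4$ times in total — each differentiation brings down another $\ln t$ — gives
$$\frac{d^{4}J}{da^{4}} = \int_{0}^{1} - t^{a} \log{\left(t \right)}^{4} \, dt = - \frac{24}{\left(a + 1\right)^{5}},$$
and the integrand here is exactly the target integrand, so $I = - \frac{24}{\left(a + 1\right)^{5}}$.

Setting $a = \frac{3}{5}$:
$$I = - \frac{9375}{4096}.$$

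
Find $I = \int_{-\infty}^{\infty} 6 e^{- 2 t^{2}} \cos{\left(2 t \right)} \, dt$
$\frac{3 \sqrt{2} \sqrt{\pi}}{e^{\frac{1}{2}}}$

Treat the cosine frequency as a parameter and define $I(b) = \int_{-\infty}^{\infty} 6 e^{- 2 t^{2}} \cos{\left(b t \right)} \, dt$.

Differentiating under the integral sign,
$$I'(b) = \int_{-\infty}^{\infty} - 6 t e^{- 2 t^{2}} \sin{\left(b t \right)} \, dt.$$

Integrate $\int_{-\infty}^{\infty} t \sin(b t)\, e^{- 2 t^{2}}\, dt$ by parts with $u = \sin(b t)$ and $dv = t\, e^{- 2 t^{2}}\, dt$, giving $v = - \frac{e^{- 2 t^{2}}}{4}$. The boundary term vanishes and
$$\int_{-\infty}^{\infty} t \sin(b t)\, e^{- 2 t^{2}}\, dt = \frac{b}{4} \int_{-\infty}^{\infty} \cos(b t)\, e^{- 2 t^{2}}\, dt,$$
so $I'(b) = - \frac{b}{4}\, I(b)$.

This is a separable first-order ODE; solving with the initial condition $I(0) = \int_{-\infty}^{\infty} 6 e^{- 2 t^{2}}\,dt = 3 \sqrt{2} \sqrt{\pi}$ gives
$$I(b) = 3 \sqrt{2} \sqrt{\pi} e^{- \frac{b^{2}}{8}}.$$

Setting $b = 2$:
$$I = \frac{3 \sqrt{2} \sqrt{\pi}}{e^{\frac{1}{2}}}.$$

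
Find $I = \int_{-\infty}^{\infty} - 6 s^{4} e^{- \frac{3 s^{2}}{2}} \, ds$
$- \frac{2 \sqrt{6} \sqrt{\pi}}{3}$

Start from the elementary integral
$$J(a) = \int_{-\infty}^{\infty} - 6 e^{- a s^{2}} \, ds = - \frac{6 \sqrt{\pi}}{\sqrt{a}}.$$

Differentiating under the integral sign brings down a factor of $(-s^2)$:
$$\frac{dJ}{da} = \int_{-\infty}^{\infty} 6 s^{2} e^{- a s^{2}} \, ds = \frac{3 \sqrt{\pi}}{a^{\frac{3}{2}}}.$$

Repeating twice in total — each differentiation brings down another $(-s^2)$ — gives
$$\frac{d^{2}J}{da^{2}} = \int_{-\infty}^{\infty} - 6 s^{4} e^{- a s^{2}} \, ds = - \frac{9 \sqrt{\pi}}{2 a^{\frac{5}{2}}},$$
and the integrand here is exactly the target integrand, so $I = - \frac{9 \sqrt{\pi}}{2 a^{\frac{5}{2}}}$.

Setting $a = \frac{3}{2}$:
$$I = - \frac{2 \sqrt{6} \sqrt{\pi}}{3}.$$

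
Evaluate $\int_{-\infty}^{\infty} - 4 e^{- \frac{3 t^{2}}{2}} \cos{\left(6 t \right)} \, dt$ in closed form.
$- \frac{4 \sqrt{6} \sqrt{\pi}}{3 e^{6}}$

Treat the cosine frequency as a parameter and define $I(b) = \int_{-\infty}^{\infty} - 4 e^{- \frac{3 t^{2}}{2}} \cos{\left(b t \right)} \, dt$.

Differentiating under the integral sign,
$$I'(b) = \int_{-\infty}^{\infty} 4 t e^{- \frac{3 t^{2}}{2}} \sin{\left(b t \right)} \, dt.$$

Integrate $\int_{-\infty}^{\infty} t \sin(b t)\, e^{- \frac{3 t^{2}}{2}}\, dt$ by parts with $u = \sin(b t)$ and $dv = t\, e^{- \frac{3 t^{2}}{2}}\, dt$, giving $v = - \frac{e^{- \frac{3 t^{2}}{2}}}{3}$. The boundary term vanishes and
$$\int_{-\infty}^{\infty} t \sin(b t)\, e^{- \frac{3 t^{2}}{2}}\, dt = \frac{b}{3} \int_{-\infty}^{\infty} \cos(b t)\, e^{- \frac{3 t^{2}}{2}}\, dt,$$
so $I'(b) = - \frac{b}{3}\, I(b)$.

This is a separable first-order ODE; solving with the initial condition $I(0) = \int_{-\infty}^{\infty} - 4 e^{- \frac{3 t^{2}}{2}}\,dt = - \frac{4 \sqrt{6} \sqrt{\pi}}{3}$ gives
$$I(b) = - \frac{4 \sqrt{6} \sqrt{\pi} e^{- \frac{b^{2}}{6}}}{3}.$$

Setting $b = 6$:
$$I = - \frac{4 \sqrt{6} \sqrt{\pi}}{3 e^{6}}.$$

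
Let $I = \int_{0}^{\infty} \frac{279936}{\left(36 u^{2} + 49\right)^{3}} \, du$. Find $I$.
$\frac{8748 \pi}{16807}$

Start from the standard arctangent integral
$$J(a) = \int_{0}^{\infty} \frac{6}{a^{2} + u^{2}} \, du = \frac{3 \pi}{a}.$$

Differentiating under the integral sign with respect to $a$,
$$\frac{dJ}{da} = \int_{0}^{\infty} - \frac{12 a}{\left(a^{2} + u^{2}\right)^{2}} \, du = - \frac{3 \pi}{a^{2}},$$
so $\int_{0}^{\infty} \frac{6}{\left(a^{2} + u^{2}\right)^{2}} \, du = \frac{3 \pi}{2 a^{3}}$.

Repeating — each differentiation of $1/(u^2+a^2)^j$ produces $-2ja/(u^2+a^2)^{j+1}$ — and dividing through by $-2ja$ at each step yields, after $2$ differentiations in total,
$$\int_{0}^{\infty} \frac{6}{\left(a^{2} + u^{2}\right)^{3}} \, du = \frac{9 \pi}{8 a^{5}}.$$

Setting $a = \frac{7}{6}$:
$$I = \frac{8748 \pi}{16807}.$$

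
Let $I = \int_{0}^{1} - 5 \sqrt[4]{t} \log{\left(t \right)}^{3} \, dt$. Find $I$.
$\frac{1536}{125}$

Start from the elementary integral
$$J(a) = \int_{0}^{1} - 5 t^{a} \, dt = - \frac{5}{a + 1}.$$

Differentiating under the integral sign brings down a factor of $\ln t$:
$$\frac{dJ}{da} = \int_{0}^{1} - 5 t^{a} \log{\left(t \right)} \, dt = \frac{5}{\left(a + 1\right)^{2}}.$$

Repeating $3$ times in total — each differentiation brings down another $\ln t$ — gives
$$\frac{d^{3}J}{da^{3}} = \int_{0}^{1} - 5 t^{a} \log{\left(t \right)}^{3} \, dt = \frac{30}{\left(a + 1\right)^{4}},$$
and the integrand here is exactly the target integrand, so $I = \frac{30}{\left(a + 1\right)^{4}}$.

Setting $a = \frac{1}{4}$:
$$I = \frac{1536}{125}.$$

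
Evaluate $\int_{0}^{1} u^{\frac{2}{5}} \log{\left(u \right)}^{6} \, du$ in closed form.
$\frac{56250000}{823543}$

Consider the simpler parametrised integral
$$J(a) = \int_{0}^{1} u^{a} \, du = \frac{1}{a + 1}.$$

Differentiating under the integral sign brings down a factor of $\ln u$:
$$\frac{dJ}{da} = \int_{0}^{1} u^{a} \log{\left(u \right)} \, du = - \frac{1}{\left(a + 1\right)^{2}}.$$

Repeating $6$ times in total — each differentiation brings down another $\ln u$ — gives
$$\frac{d^{6}J}{da^{6}} = \int_{0}^{1} u^{a} \log{\left(u \right)}^{6} \, du = \frac{720}{\left(a + 1\right)^{7}},$$
and the integrand here is exactly the target integrand, so $I = \frac{720}{\left(a + 1\right)^{7}}$.

Setting $a = \frac{2}{5}$:
$$I = \frac{56250000}{823543}.$$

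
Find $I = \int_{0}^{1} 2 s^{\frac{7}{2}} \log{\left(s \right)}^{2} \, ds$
$\frac{32}{729}$

Consider the simpler parametrised integral
$$J(a) = \int_{0}^{1} 2 s^{a} \, ds = \frac{2}{a + 1}.$$

Differentiating under the integral sign brings down a factor of $\ln s$:
$$\frac{dJ}{da} = \int_{0}^{1} 2 s^{a} \log{\left(s \right)} \, ds = - \frac{2}{\left(a + 1\right)^{2}}.$$

Repeating twice in total — each differentiation brings down another $\ln s$ — gives
$$\frac{d^{2}J}{da^{2}} = \int_{0}^{1} 2 s^{a} \log{\left(s \right)}^{2} \, ds = \frac{4}{\left(a + 1\right)^{3}},$$
and the integrand here is exactly the target integrand, so $I = \frac{4}{\left(a + 1\right)^{3}}$.

Setting $a = \frac{7}{2}$:
$$I = \frac{32}{729}.$$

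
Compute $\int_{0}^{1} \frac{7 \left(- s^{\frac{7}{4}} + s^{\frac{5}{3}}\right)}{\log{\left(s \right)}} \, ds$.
$- \log{\left(\frac{42618442977}{34359738368} \right)}$

Consider the one-parameter family: let $I(a) = \int_{0}^{1} \frac{7 \left(s^{\frac{5}{3}} - s^{a}\right)}{\log{\left(s \right)}} \, ds$.

Since $\dfrac{\partial}{\partial a}\,s^{a} = s^{a} \ln s$, the $\ln s$ in the denominator cancels and
$$\frac{dI}{da} = \int_{0}^{1} -7 s^{a} \, ds = -7 \left[\frac{s^{a+1}}{a+1}\right]_0^1 = - \frac{7}{a + 1}.$$

Integrating with respect to $a$ gives $I(a) = - \log{\left(\frac{2187 \left(a + 1\right)^{7}}{2097152} \right)} + C$.

At $a = \frac{5}{3}$ the integrand is identically $0$, so $I(\frac{5}{3}) = 0$. The closed form gives $0$, hence $C = 0$.

Setting $a = \frac{7}{4}$:
$$I = - \log{\left(\frac{42618442977}{34359738368} \right)}.$$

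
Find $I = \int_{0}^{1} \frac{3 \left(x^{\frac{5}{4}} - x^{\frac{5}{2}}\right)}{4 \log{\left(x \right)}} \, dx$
$- \frac{3 \log{\left(14 \right)}}{4} + \frac{3 \log{\left(3 \right)}}{2}$

Replace the exponent $\frac{5}{2}$ by a parameter $a$: let $I(a) = \int_{0}^{1} \frac{3 \left(x^{\frac{5}{4}} - x^{a}\right)}{4 \log{\left(x \right)}} \, dx$.

Since $\dfrac{\partial}{\partial a}\,x^{a} = x^{a} \ln x$, the $\ln x$ in the denominator cancels and
$$\frac{dI}{da} = \int_{0}^{1} - \frac{3}{4} x^{a} \, dx = - \frac{3}{4} \left[\frac{x^{a+1}}{a+1}\right]_0^1 = - \frac{3}{4 a + 4}.$$

Integrating with respect to $a$ gives $I(a) = - \log{\left(\frac{2 \sqrt{6} \left(a + 1\right)^{\frac{3}{4}}}{9} \right)} + C$.

At $a = \frac{5}{4}$ the integrand is identically $0$, so $I(\frac{5}{4}) = 0$. The closed form gives $0$, hence $C = 0$.

Setting $a = \frac{5}{2}$:
$$I = - \frac{3 \log{\left(14 \right)}}{4} + \frac{3 \log{\left(3 \right)}}{2}.$$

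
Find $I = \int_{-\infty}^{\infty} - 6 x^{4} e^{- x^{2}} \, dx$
$- \frac{9 \sqrt{\pi}}{2}$

Begin with the known integral
$$J(a) = \int_{-\infty}^{\infty} - 6 e^{- a x^{2}} \, dx = - \frac{6 \sqrt{\pi}}{\sqrt{a}}.$$

Differentiating under the integral sign brings down a factor of $(-x^2)$:
$$\frac{dJ}{da} = \int_{-\infty}^{\infty} 6 x^{2} e^{- a x^{2}} \, dx = \frac{3 \sqrt{\pi}}{a^{\frac{3}{2}}}.$$

Repeating twice in total — each differentiation brings down another $(-x^2)$ — gives
$$\frac{d^{2}J}{da^{2}} = \int_{-\infty}^{\infty} - 6 x^{4} e^{- a x^{2}} \, dx = - \frac{9 \sqrt{\pi}}{2 a^{\frac{5}{2}}},$$
and the integrand here is exactly the target integrand, so $I = - \frac{9 \sqrt{\pi}}{2 a^{\frac{5}{2}}}$.

Setting $a = 1$:
$$I = - \frac{9 \sqrt{\pi}}{2}.$$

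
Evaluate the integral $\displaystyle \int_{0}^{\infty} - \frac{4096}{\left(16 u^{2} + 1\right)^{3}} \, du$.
$- 192 \pi$

Recall the elementary integral
$$J(a) = \int_{0}^{\infty} - \frac{1}{a^{2} + u^{2}} \, du = - \frac{\pi}{2 a}.$$

Differentiating under the integral sign with respect to $a$,
$$\frac{dJ}{da} = \int_{0}^{\infty} \frac{2 a}{\left(a^{2} + u^{2}\right)^{2}} \, du = \frac{\pi}{2 a^{2}},$$
so $\int_{0}^{\infty} - \frac{1}{\left(a^{2} + u^{2}\right)^{2}} \, du = - \frac{\pi}{4 a^{3}}$.

Repeating — each differentiation of $1/(u^2+a^2)^j$ produces $-2ja/(u^2+a^2)^{j+1}$ — and dividing through by $-2ja$ at each step yields, after $2$ differentiations in total,
$$\int_{0}^{\infty} - \frac{1}{\left(a^{2} + u^{2}\right)^{3}} \, du = - \frac{3 \pi}{16 a^{5}}.$$

Setting $a = \frac{1}{4}$:
$$I = - 192 \pi.$$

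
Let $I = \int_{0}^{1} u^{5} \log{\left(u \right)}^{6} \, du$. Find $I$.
$\frac{5}{1944}$

Consider the simpler parametrised integral
$$J(a) = \int_{0}^{1} u^{a} \, du = \frac{1}{a + 1}.$$

Differentiating under the integral sign brings down a factor of $\ln u$:
$$\frac{dJ}{da} = \int_{0}^{1} u^{a} \log{\left(u \right)} \, du = - \frac{1}{\left(a + 1\right)^{2}}.$$

Repeating $6$ times in total — each differentiation brings down another $\ln u$ — gives
$$\frac{d^{6}J}{da^{6}} = \int_{0}^{1} u^{a} \log{\left(u \right)}^{6} \, du = \frac{720}{\left(a + 1\right)^{7}},$$
and the integrand here is exactly the target integrand, so $I = \frac{720}{\left(a + 1\right)^{7}}$.

Setting $a = 5$:
$$I = \frac{5}{1944}.$$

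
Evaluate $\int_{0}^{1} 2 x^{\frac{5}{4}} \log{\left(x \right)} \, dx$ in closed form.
$- \frac{32}{81}$

Start from the elementary integral
$$J(a) = \int_{0}^{1} 2 x^{a} \, dx = \frac{2}{a + 1}.$$

Differentiating under the integral sign brings down a factor of $\ln x$:
$$\frac{dJ}{da} = \int_{0}^{1} 2 x^{a} \log{\left(x \right)} \, dx = - \frac{2}{\left(a + 1\right)^{2}}.$$

The integral on the left is $I$, so $I = - \frac{2}{\left(a + 1\right)^{2}}$.

Setting $a = \frac{5}{4}$:
$$I = - \frac{32}{81}.$$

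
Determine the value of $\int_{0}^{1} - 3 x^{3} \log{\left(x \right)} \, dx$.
$\frac{3}{16}$

Begin with the known integral
$$J(a) = \int_{0}^{1} - 3 x^{a} \, dx = - \frac{3}{a + 1}.$$

Differentiating under the integral sign brings down a factor of $\ln x$:
$$\frac{dJ}{da} = \int_{0}^{1} - 3 x^{a} \log{\left(x \right)} \, dx = \frac{3}{\left(a + 1\right)^{2}}.$$

The integral on the left is $I$, so $I = \frac{3}{\left(a + 1\right)^{2}}$.

Setting $a = 3$:
$$I = \frac{3}{16}.$$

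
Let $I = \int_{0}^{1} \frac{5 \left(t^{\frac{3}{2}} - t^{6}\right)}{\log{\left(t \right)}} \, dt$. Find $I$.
$\log{\left(\frac{3125}{537824} \right)}$

Replace the exponent $\frac{3}{2}$ by a parameter $a$: let $I(a) = \int_{0}^{1} \frac{5 \left(- t^{6} + t^{a}\right)}{\log{\left(t \right)}} \, dt$.

Since $\dfrac{\partial}{\partial a}\,t^{a} = t^{a} \ln t$, the $\ln t$ in the denominator cancels and
$$\frac{dI}{da} = \int_{0}^{1} 5 t^{a} \, dt = 5 \left[\frac{t^{a+1}}{a+1}\right]_0^1 = \frac{5}{a + 1}.$$

Integrating with respect to $a$ gives $I(a) = \log{\left(\frac{\left(a + 1\right)^{5}}{16807} \right)} + C$.

At $a = 6$ the integrand is identically $0$, so $I(6) = 0$. The closed form gives $0$, hence $C = 0$.

Setting $a = \frac{3}{2}$:
$$I = \log{\left(\frac{3125}{537824} \right)}.$$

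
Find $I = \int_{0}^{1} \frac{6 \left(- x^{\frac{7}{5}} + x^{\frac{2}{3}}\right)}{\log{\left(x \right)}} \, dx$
$\log{\left(\frac{244140625}{2176782336} \right)}$

Consider the one-parameter family: let $I(a) = \int_{0}^{1} \frac{6 \left(- x^{\frac{7}{5}} + x^{a}\right)}{\log{\left(x \right)}} \, dx$.

Since $\dfrac{\partial}{\partial a}\,x^{a} = x^{a} \ln x$, the $\ln x$ in the denominator cancels and
$$\frac{dI}{da} = \int_{0}^{1} 6 x^{a} \, dx = 6 \left[\frac{x^{a+1}}{a+1}\right]_0^1 = \frac{6}{a + 1}.$$

Integrating with respect to $a$ gives $I(a) = \log{\left(\frac{15625 \left(a + 1\right)^{6}}{2985984} \right)} + C$.

At $a = \frac{7}{5}$ the integrand is identically $0$, so $I(\frac{7}{5}) = 0$. The closed form gives $0$, hence $C = 0$.

Setting $a = \frac{2}{3}$:
$$I = \log{\left(\frac{244140625}{2176782336} \right)}.$$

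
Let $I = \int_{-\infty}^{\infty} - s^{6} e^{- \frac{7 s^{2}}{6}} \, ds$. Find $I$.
$- \frac{405 \sqrt{42} \sqrt{\pi}}{2401}$

Consider the simpler parametrised integral
$$J(a) = \int_{-\infty}^{\infty} - e^{- a s^{2}} \, ds = - \frac{\sqrt{\pi}}{\sqrt{a}}.$$

Differentiating under the integral sign brings down a factor of $(-s^2)$:
$$\frac{dJ}{da} = \int_{-\infty}^{\infty} s^{2} e^{- a s^{2}} \, ds = \frac{\sqrt{\pi}}{2 a^{\frac{3}{2}}}.$$

Repeating $3$ times in total — each differentiation brings down another $(-s^2)$ — gives
$$\frac{d^{3}J}{da^{3}} = \int_{-\infty}^{\infty} s^{6} e^{- a s^{2}} \, ds = \frac{15 \sqrt{\pi}}{8 a^{\frac{7}{2}}},$$
and the integrand here is $(-1)^{3}$ times the target integrand, so $I = (-1)^{3}\,\frac{d^{3}J}{da^{3}} = - \frac{15 \sqrt{\pi}}{8 a^{\frac{7}{2}}}$.

Setting $a = \frac{7}{6}$:
$$I = - \frac{405 \sqrt{42} \sqrt{\pi}}{2401}.$$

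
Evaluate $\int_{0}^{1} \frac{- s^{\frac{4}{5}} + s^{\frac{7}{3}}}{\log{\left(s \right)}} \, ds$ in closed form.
$- \log{\left(\frac{27}{50} \right)}$

Consider the one-parameter family: let $I(a) = \int_{0}^{1} \frac{s^{\frac{7}{3}} - s^{a}}{\log{\left(s \right)}} \, ds$.

Since $\dfrac{\partial}{\partial a}\,s^{a} = s^{a} \ln s$, the $\ln s$ in the denominator cancels and
$$\frac{dI}{da} = \int_{0}^{1} -1 s^{a} \, ds = -1 \left[\frac{s^{a+1}}{a+1}\right]_0^1 = - \frac{1}{a + 1}.$$

Integrating with respect to $a$ gives $I(a) = - \log{\left(\frac{3 a}{10} + \frac{3}{10} \right)} + C$.

At $a = \frac{7}{3}$ the integrand is identically $0$, so $I(\frac{7}{3}) = 0$. The closed form gives $0$, hence $C = 0$.

Setting $a = \frac{4}{5}$:
$$I = - \log{\left(\frac{27}{50} \right)}.$$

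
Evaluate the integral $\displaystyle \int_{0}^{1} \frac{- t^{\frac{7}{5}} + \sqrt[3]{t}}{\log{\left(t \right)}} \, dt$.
$\log{\left(\frac{5}{9} \right)}$

Consider the one-parameter family: let $I(a) = \int_{0}^{1} \frac{- t^{\frac{7}{5}} + t^{a}}{\log{\left(t \right)}} \, dt$.

Since $\dfrac{\partial}{\partial a}\,t^{a} = t^{a} \ln t$, the $\ln t$ in the denominator cancels and
$$\frac{dI}{da} = \int_{0}^{1} t^{a} \, dt = \left[\frac{t^{a+1}}{a+1}\right]_0^1 = \frac{1}{a + 1}.$$

Integrating with respect to $a$ gives $I(a) = \log{\left(\frac{5 a}{12} + \frac{5}{12} \right)} + C$.

At $a = \frac{7}{5}$ the integrand is identically $0$, so $I(\frac{7}{5}) = 0$. The closed form gives $0$, hence $C = 0$.

Setting $a = \frac{1}{3}$:
$$I = \log{\left(\frac{5}{9} \right)}.$$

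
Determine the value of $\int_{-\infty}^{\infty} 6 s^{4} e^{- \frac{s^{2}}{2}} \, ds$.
$18 \sqrt{2} \sqrt{\pi}$

Consider the simpler parametrised integral
$$J(a) = \int_{-\infty}^{\infty} 6 e^{- a s^{2}} \, ds = \frac{6 \sqrt{\pi}}{\sqrt{a}}.$$

Differentiating under the integral sign brings down a factor of $(-s^2)$:
$$\frac{dJ}{da} = \int_{-\infty}^{\infty} - 6 s^{2} e^{- a s^{2}} \, ds = - \frac{3 \sqrt{\pi}}{a^{\frac{3}{2}}}.$$

Repeating twice in total — each differentiation brings down another $(-s^2)$ — gives
$$\frac{d^{2}J}{da^{2}} = \int_{-\infty}^{\infty} 6 s^{4} e^{- a s^{2}} \, ds = \frac{9 \sqrt{\pi}}{2 a^{\frac{5}{2}}},$$
and the integrand here is exactly the target integrand, so $I = \frac{9 \sqrt{\pi}}{2 a^{\frac{5}{2}}}$.

Setting $a = \frac{1}{2}$:
$$I = 18 \sqrt{2} \sqrt{\pi}.$$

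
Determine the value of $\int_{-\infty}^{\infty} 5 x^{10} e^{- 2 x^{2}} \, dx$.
$\frac{4725 \sqrt{2} \sqrt{\pi}}{2048}$

Consider the simpler parametrised integral
$$J(a) = \int_{-\infty}^{\infty} 5 e^{- a x^{2}} \, dx = \frac{5 \sqrt{\pi}}{\sqrt{a}}.$$

Differentiating under the integral sign brings down a factor of $(-x^2)$:
$$\frac{dJ}{da} = \int_{-\infty}^{\infty} - 5 x^{2} e^{- a x^{2}} \, dx = - \frac{5 \sqrt{\pi}}{2 a^{\frac{3}{2}}}.$$

Repeating $5$ times in total — each differentiation brings down another $(-x^2)$ — gives
$$\frac{d^{5}J}{da^{5}} = \int_{-\infty}^{\infty} - 5 x^{10} e^{- a x^{2}} \, dx = - \frac{4725 \sqrt{\pi}}{32 a^{\frac{11}{2}}},$$
and the integrand here is $(-1)^{5}$ times the target integrand, so $I = (-1)^{5}\,\frac{d^{5}J}{da^{5}} = \frac{4725 \sqrt{\pi}}{32 a^{\frac{11}{2}}}$.

Setting $a = 2$:
$$I = \frac{4725 \sqrt{2} \sqrt{\pi}}{2048}.$$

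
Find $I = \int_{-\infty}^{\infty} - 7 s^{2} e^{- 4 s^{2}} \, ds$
$- \frac{7 \sqrt{\pi}}{16}$

Begin with the known integral
$$J(a) = \int_{-\infty}^{\infty} - 7 e^{- a s^{2}} \, ds = - \frac{7 \sqrt{\pi}}{\sqrt{a}}.$$

Differentiating under the integral sign brings down a factor of $(-s^2)$:
$$\frac{dJ}{da} = \int_{-\infty}^{\infty} 7 s^{2} e^{- a s^{2}} \, ds = \frac{7 \sqrt{\pi}}{2 a^{\frac{3}{2}}}.$$

The integral on the left is $-I$, so $I = - \frac{7 \sqrt{\pi}}{2 a^{\frac{3}{2}}}$.

Setting $a = 4$:
$$I = - \frac{7 \sqrt{\pi}}{16}.$$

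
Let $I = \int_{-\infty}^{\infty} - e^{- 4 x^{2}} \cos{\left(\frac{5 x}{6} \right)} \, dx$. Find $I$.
$- \frac{\sqrt{\pi}}{2 e^{\frac{25}{576}}}$

Let $b$ denote the cosine frequency and define $I(b) = \int_{-\infty}^{\infty} - e^{- 4 x^{2}} \cos{\left(b x \right)} \, dx$.

Differentiating under the integral sign,
$$I'(b) = \int_{-\infty}^{\infty} x e^{- 4 x^{2}} \sin{\left(b x \right)} \, dx.$$

Integrate $\int_{-\infty}^{\infty} x \sin(b x)\, e^{- 4 x^{2}}\, dx$ by parts with $u = \sin(b x)$ and $dv = x\, e^{- 4 x^{2}}\, dx$, giving $v = - \frac{e^{- 4 x^{2}}}{8}$. The boundary term vanishes and
$$\int_{-\infty}^{\infty} x \sin(b x)\, e^{- 4 x^{2}}\, dx = \frac{b}{8} \int_{-\infty}^{\infty} \cos(b x)\, e^{- 4 x^{2}}\, dx,$$
so $I'(b) = - \frac{b}{8}\, I(b)$.

This is a separable first-order ODE; solving with the initial condition $I(0) = \int_{-\infty}^{\infty} - e^{- 4 x^{2}}\,dx = - \frac{\sqrt{\pi}}{2}$ gives
$$I(b) = - \frac{\sqrt{\pi} e^{- \frac{b^{2}}{16}}}{2}.$$

Setting $b = \frac{5}{6}$:
$$I = - \frac{\sqrt{\pi}}{2 e^{\frac{25}{576}}}.$$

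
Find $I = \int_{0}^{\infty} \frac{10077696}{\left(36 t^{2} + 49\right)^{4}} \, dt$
$\frac{262440 \pi}{823543}$

Recall the elementary integral
$$J(a) = \int_{0}^{\infty} \frac{6}{a^{2} + t^{2}} \, dt = \frac{3 \pi}{a}.$$

Differentiating under the integral sign with respect to $a$,
$$\frac{dJ}{da} = \int_{0}^{\infty} - \frac{12 a}{\left(a^{2} + t^{2}\right)^{2}} \, dt = - \frac{3 \pi}{a^{2}},$$
so $\int_{0}^{\infty} \frac{6}{\left(a^{2} + t^{2}\right)^{2}} \, dt = \frac{3 \pi}{2 a^{3}}$.

Repeating — each differentiation of $1/(t^2+a^2)^j$ produces $-2ja/(t^2+a^2)^{j+1}$ — and dividing through by $-2ja$ at each step yields, after $3$ differentiations in total,
$$\int_{0}^{\infty} \frac{6}{\left(a^{2} + t^{2}\right)^{4}} \, dt = \frac{15 \pi}{16 a^{7}}.$$

Setting $a = \frac{7}{6}$:
$$I = \frac{262440 \pi}{823543}.$$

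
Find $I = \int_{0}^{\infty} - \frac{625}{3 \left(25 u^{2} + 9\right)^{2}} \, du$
$- \frac{125 \pi}{324}$

Begin with the known result
$$J(a) = \int_{0}^{\infty} - \frac{1}{3 \left(a^{2} + u^{2}\right)} \, du = - \frac{\pi}{6 a}.$$

Differentiating under the integral sign with respect to $a$,
$$\frac{dJ}{da} = \int_{0}^{\infty} \frac{2 a}{3 \left(a^{2} + u^{2}\right)^{2}} \, du = \frac{\pi}{6 a^{2}},$$
so $\int_{0}^{\infty} - \frac{1}{3 \left(a^{2} + u^{2}\right)^{2}} \, du = - \frac{\pi}{12 a^{3}}$.

Setting $a = \frac{3}{5}$:
$$I = - \frac{125 \pi}{324}.$$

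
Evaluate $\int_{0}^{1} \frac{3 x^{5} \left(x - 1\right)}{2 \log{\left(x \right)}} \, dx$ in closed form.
$\log{\left(\frac{7 \sqrt{42}}{36} \right)}$

Introduce a parameter $a$ in the exponent: let $I(a) = \int_{0}^{1} \frac{3 \left(- x^{5} + x^{a}\right)}{2 \log{\left(x \right)}} \, dx$.

Since $\dfrac{\partial}{\partial a}\,x^{a} = x^{a} \ln x$, the $\ln x$ in the denominator cancels and
$$\frac{dI}{da} = \int_{0}^{1} \frac{3}{2} x^{a} \, dx = \frac{3}{2} \left[\frac{x^{a+1}}{a+1}\right]_0^1 = \frac{3}{2 \left(a + 1\right)}.$$

Integrating with respect to $a$ gives $I(a) = \frac{3 \log{\left(a + 1 \right)}}{2} - \frac{3 \log{\left(6 \right)}}{2} + C$.

At $a = 5$ the integrand is identically $0$, so $I(5) = 0$. The closed form gives $0$, hence $C = 0$.

Setting $a = 6$:
$$I = \log{\left(\frac{7 \sqrt{42}}{36} \right)}.$$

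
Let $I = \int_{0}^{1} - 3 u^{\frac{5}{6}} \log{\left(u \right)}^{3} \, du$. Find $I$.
$\frac{23328}{14641}$

Begin with the known integral
$$J(a) = \int_{0}^{1} - 3 u^{a} \, du = - \frac{3}{a + 1}.$$

Differentiating under the integral sign brings down a factor of $\ln u$:
$$\frac{dJ}{da} = \int_{0}^{1} - 3 u^{a} \log{\left(u \right)} \, du = \frac{3}{\left(a + 1\right)^{2}}.$$

Repeating $3$ times in total — each differentiation brings down another $\ln u$ — gives
$$\frac{d^{3}J}{da^{3}} = \int_{0}^{1} - 3 u^{a} \log{\left(u \right)}^{3} \, du = \frac{18}{\left(a + 1\right)^{4}},$$
and the integrand here is exactly the target integrand, so $I = \frac{18}{\left(a + 1\right)^{4}}$.

Setting $a = \frac{5}{6}$:
$$I = \frac{23328}{14641}.$$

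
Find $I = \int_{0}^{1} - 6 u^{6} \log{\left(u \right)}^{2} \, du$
$- \frac{12}{343}$

Begin with the known integral
$$J(a) = \int_{0}^{1} - 6 u^{a} \, du = - \frac{6}{a + 1}.$$

Differentiating under the integral sign brings down a factor of $\ln u$:
$$\frac{dJ}{da} = \int_{0}^{1} - 6 u^{a} \log{\left(u \right)} \, du = \frac{6}{\left(a + 1\right)^{2}}.$$

Repeating twice in total — each differentiation brings down another $\ln u$ — gives
$$\frac{d^{2}J}{da^{2}} = \int_{0}^{1} - 6 u^{a} \log{\left(u \right)}^{2} \, du = - \frac{12}{\left(a + 1\right)^{3}},$$
and the integrand here is exactly the target integrand, so $I = - \frac{12}{\left(a + 1\right)^{3}}$.

Setting $a = 6$:
$$I = - \frac{12}{343}.$$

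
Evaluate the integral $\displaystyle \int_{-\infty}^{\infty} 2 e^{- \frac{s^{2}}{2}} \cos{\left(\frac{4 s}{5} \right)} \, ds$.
$\frac{2 \sqrt{2} \sqrt{\pi}}{e^{\frac{8}{25}}}$

Let $b$ denote the cosine frequency and define $I(b) = \int_{-\infty}^{\infty} 2 e^{- \frac{s^{2}}{2}} \cos{\left(b s \right)} \, ds$.

Differentiating under the integral sign,
$$I'(b) = \int_{-\infty}^{\infty} - 2 s e^{- \frac{s^{2}}{2}} \sin{\left(b s \right)} \, ds.$$

Integrate $\int_{-\infty}^{\infty} s \sin(b s)\, e^{- \frac{s^{2}}{2}}\, ds$ by parts with $u = \sin(b s)$ and $dv = s\, e^{- \frac{s^{2}}{2}}\, ds$, giving $v = - e^{- \frac{s^{2}}{2}}$. The boundary term vanishes and
$$\int_{-\infty}^{\infty} s \sin(b s)\, e^{- \frac{s^{2}}{2}}\, ds = b \int_{-\infty}^{\infty} \cos(b s)\, e^{- \frac{s^{2}}{2}}\, ds,$$
so $I'(b) = - b\, I(b)$.

This is a separable first-order ODE; solving with the initial condition $I(0) = \int_{-\infty}^{\infty} 2 e^{- \frac{s^{2}}{2}}\,ds = 2 \sqrt{2} \sqrt{\pi}$ gives
$$I(b) = 2 \sqrt{2} \sqrt{\pi} e^{- \frac{b^{2}}{2}}.$$

Setting $b = \frac{4}{5}$:
$$I = \frac{2 \sqrt{2} \sqrt{\pi}}{e^{\frac{8}{25}}}.$$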